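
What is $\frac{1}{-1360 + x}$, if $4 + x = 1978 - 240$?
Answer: $\frac{1}{374} \approx 0.0026738$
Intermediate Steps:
$x = 1734$ ($x = -4 + \left(1978 - 240\right) = -4 + 1738 = 1734$)
$\frac{1}{-1360 + x} = \frac{1}{-1360 + 1734} = \frac{1}{374}$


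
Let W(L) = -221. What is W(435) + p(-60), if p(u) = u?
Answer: -281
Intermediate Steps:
W(435) + p(-60) = -221 - 60 = -281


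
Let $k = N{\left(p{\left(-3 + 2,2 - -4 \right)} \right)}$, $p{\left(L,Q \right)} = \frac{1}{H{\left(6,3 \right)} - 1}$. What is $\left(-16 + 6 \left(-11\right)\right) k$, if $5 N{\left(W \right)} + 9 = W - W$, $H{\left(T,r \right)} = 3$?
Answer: $\frac{738}{5} \approx 147.6$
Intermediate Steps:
$p{\left(L,Q \right)} = \frac{1}{2}$ ($p{\left(L,Q \right)} = \frac{1}{3 - 1} = \frac{1}{2}$)
$N{\left(W \right)} = - \frac{9}{5}$ ($N{\left(W \right)} = - \frac{9}{5} + \frac{W - W}{5} = - \frac{9}{5} + \frac{1}{5} \cdot 0 = - \frac{9}{5} + 0 = - \frac{9}{5}$)
$k = - \frac{9}{5} \approx -1.8$
$\left(-16 + 6 \left(-11\right)\right) k = \left(-16 + 6 \left(-11\right)\right) \left(- \frac{9}{5}\right) = \left(-16 - 66\right) \left(- \frac{9}{5}\right) = \left(-82\right) \left(- \frac{9}{5}\right) = \frac{738}{5}$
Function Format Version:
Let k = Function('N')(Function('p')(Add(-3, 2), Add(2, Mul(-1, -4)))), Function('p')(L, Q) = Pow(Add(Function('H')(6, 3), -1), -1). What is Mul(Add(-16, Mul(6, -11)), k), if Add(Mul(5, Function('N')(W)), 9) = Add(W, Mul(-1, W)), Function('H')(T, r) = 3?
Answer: Rational(738, 5) ≈ 147.60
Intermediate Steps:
Function('p')(L, Q) = Rational(1, 2) (Function('p')(L, Q) = Pow(Add(3, -1), -1) = Pow(2, -1) = Rational(1, 2))
Function('N')(W) = Rational(-9, 5) (Function('N')(W) = Add(Rational(-9, 5), Mul(Rational(1, 5), Add(W, Mul(-1, W)))) = Add(Rational(-9, 5), Mul(Rational(1, 5), 0)) = Add(Rational(-9, 5), 0) = Rational(-9, 5))
k = Rational(-9, 5) ≈ -1.8000
Mul(Add(-16, Mul(6, -11)), k) = Mul(Add(-16, Mul(6, -11)), Rational(-9, 5)) = Mul(Add(-16, -66), Rational(-9, 5)) = Mul(-82, Rational(-9, 5)) = Rational(738, 5)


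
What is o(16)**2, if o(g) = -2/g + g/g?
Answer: 49/64 ≈ 0.76563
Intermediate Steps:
o(g) = 1 - 2/g (o(g) = -2/g + 1 = 1 - 2/g)
o(16)**2 = ((-2 + 16)/16)**2 = ((1/16)*14)**2 = (7/8)**2 = 49/64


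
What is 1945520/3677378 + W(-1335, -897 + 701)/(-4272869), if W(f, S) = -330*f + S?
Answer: 3346801992534/7856477228741 ≈ 0.42599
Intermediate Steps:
W(f, S) = S - 330*f
1945520/3677378 + W(-1335, -897 + 701)/(-4272869) = 1945520/3677378 + ((-897 + 701) - 330*(-1335))/(-4272869) = 1945520*(1/3677378) + (-196 + 440550)*(-1/4272869) = 972760/1838689 + 440354*(-1/4272869) = 972760/1838689 - 440354/4272869 = 3346801992534/7856477228741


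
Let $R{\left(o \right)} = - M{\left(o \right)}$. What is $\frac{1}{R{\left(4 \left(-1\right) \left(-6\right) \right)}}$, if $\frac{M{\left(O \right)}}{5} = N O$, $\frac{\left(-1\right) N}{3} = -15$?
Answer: $- \frac{1}{5400} \approx -0.00018519$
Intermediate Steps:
$N = 45$ ($N = \left(-3\right) \left(-15\right) = 45$)
$M{\left(O \right)} = 225 O$ ($M{\left(O \right)} = 5 \cdot 45 O = 225 O$)
$R{\left(o \right)} = - 225 o$
$\frac{1}{R{\left(4 \left(-1\right) \left(-6\right) \right)}} = \frac{1}{\left(-225\right) 4 \left(-1\right) \left(-6\right)} = \frac{1}{\left(-225\right) \left(\left(-4\right) \left(-6\right)\right)} = \frac{1}{\left(-225\right) 24} = \frac{1}{-5400} = - \frac{1}{5400}$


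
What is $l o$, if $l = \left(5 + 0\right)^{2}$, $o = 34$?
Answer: $850$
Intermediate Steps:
$l = 25$ ($l = 5^{2} = 25$)
$l o = 25 \cdot 34 = 850$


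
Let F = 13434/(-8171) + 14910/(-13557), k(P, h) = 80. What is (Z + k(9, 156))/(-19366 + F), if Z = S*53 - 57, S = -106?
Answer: 13772931377/47679067150 ≈ 0.28887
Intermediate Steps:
Z = -5675 (Z = -106*53 - 57 = -5618 - 57 = -5675)
F = -101318116/36924749 (F = 13434*(-1/8171) + 14910*(-1/13557) = -13434/8171 - 4970/4519 = -101318116/36924749 ≈ -2.7439)
(Z + k(9, 156))/(-19366 + F) = (-5675 + 80)/(-19366 - 101318116/36924749) = -5595/(-715186007250/36924749) = -5595*(-36924749/715186007250) = 13772931377/47679067150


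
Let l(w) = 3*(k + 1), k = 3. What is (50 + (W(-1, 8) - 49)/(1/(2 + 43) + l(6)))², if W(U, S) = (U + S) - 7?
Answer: 617274025/292681 ≈ 2109.0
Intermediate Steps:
W(U, S) = -7 + S + U (W(U, S) = (S + U) - 7 = -7 + S + U)
l(w) = 12 (l(w) = 3*(3 + 1) = 3*4 = 12)
(50 + (W(-1, 8) - 49)/(1/(2 + 43) + l(6)))² = (50 + ((-7 + 8 - 1) - 49)/(1/(2 + 43) + 12))² = (50 + (0 - 49)/(1/45 + 12))² = (50 - 49/(1/45 + 12))² = (50 - 49/541/45)² = (50 - 49*45/541)² = (50 - 2205/541)² = (24845/541)² = 617274025/292681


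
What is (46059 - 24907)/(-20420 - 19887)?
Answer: -21152/40307 ≈ -0.52477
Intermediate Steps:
(46059 - 24907)/(-20420 - 19887) = 21152/(-40307) = 21152*(-1/40307) = -21152/40307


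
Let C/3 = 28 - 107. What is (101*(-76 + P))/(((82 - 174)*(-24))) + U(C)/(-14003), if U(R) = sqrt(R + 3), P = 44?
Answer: -101/69 - 3*I*sqrt(26)/14003 ≈ -1.4638 - 0.0010924*I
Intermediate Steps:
C = -237 (C = 3*(28 - 107) = 3*(-79) = -237)
U(R) = sqrt(3 + R)
(101*(-76 + P))/(((82 - 174)*(-24))) + U(C)/(-14003) = (101*(-76 + 44))/(((82 - 174)*(-24))) + sqrt(3 - 237)/(-14003) = (101*(-32))/((-92*(-24))) + sqrt(-234)*(-1/14003) = -3232/2208 + (3*I*sqrt(26))*(-1/14003) = -3232*1/2208 - 3*I*sqrt(26)/14003 = -101/69 - 3*I*sqrt(26)/14003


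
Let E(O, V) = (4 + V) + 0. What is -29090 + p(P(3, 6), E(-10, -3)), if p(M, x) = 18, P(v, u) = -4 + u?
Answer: -29072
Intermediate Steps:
E(O, V) = 4 + V
-29090 + p(P(3, 6), E(-10, -3)) = -29090 + 18 = -29072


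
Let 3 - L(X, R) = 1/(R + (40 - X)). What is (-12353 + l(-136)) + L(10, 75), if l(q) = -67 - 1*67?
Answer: -1310821/105 ≈ -12484.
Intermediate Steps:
l(q) = -134 (l(q) = -67 - 67 = -134)
L(X, R) = 3 - 1/(40 + R - X) (L(X, R) = 3 - 1/(R + (40 - X)) = 3 - 1/(40 + R - X))
(-12353 + l(-136)) + L(10, 75) = (-12353 - 134) + (119 - 3*10 + 3*75)/(40 + 75 - 1*10) = -12487 + (119 - 30 + 225)/(40 + 75 - 10) = -12487 + 314/105 = -1310821/105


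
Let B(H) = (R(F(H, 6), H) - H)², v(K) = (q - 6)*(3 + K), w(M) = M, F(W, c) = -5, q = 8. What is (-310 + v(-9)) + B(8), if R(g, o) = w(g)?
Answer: -153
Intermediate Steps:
R(g, o) = g
v(K) = 6 + 2*K (v(K) = (8 - 6)*(3 + K) = 2*(3 + K) = 6 + 2*K)
B(H) = (-5 - H)²
(-310 + v(-9)) + B(8) = (-310 + (6 + 2*(-9))) + (5 + 8)² = (-310 + (6 - 18)) + 13² = (-310 - 12) + 169 = -322 + 169 = -153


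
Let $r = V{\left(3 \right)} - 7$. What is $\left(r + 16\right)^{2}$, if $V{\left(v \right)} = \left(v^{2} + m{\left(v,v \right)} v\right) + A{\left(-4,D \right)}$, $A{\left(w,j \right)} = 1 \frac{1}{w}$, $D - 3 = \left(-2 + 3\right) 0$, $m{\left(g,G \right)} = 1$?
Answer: $\frac{6889}{16} \approx 430.56$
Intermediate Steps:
$D = 3$ ($D = 3 + \left(-2 + 3\right) 0 = 3 + 1 \cdot 0 = 3 + 0 = 3$)
$A{\left(w,j \right)} = \frac{1}{w}$
$V{\left(v \right)} = - \frac{1}{4} + v + v^{2}$ ($V{\left(v \right)} = \left(v^{2} + 1 v\right) + \frac{1}{-4} = \left(v^{2} + v\right) - \frac{1}{4} = \left(v + v^{2}\right) - \frac{1}{4} = - \frac{1}{4} + v + v^{2}$)
$r = \frac{19}{4}$ ($r = \left(- \frac{1}{4} + 3 + 3^{2}\right) - 7 = \left(- \frac{1}{4} + 3 + 9\right) - 7 = \frac{47}{4} - 7 = \frac{19}{4} \approx 4.75$)
$\left(r + 16\right)^{2} = \left(\frac{19}{4} + 16\right)^{2} = \left(\frac{83}{4}\right)^{2} = \frac{6889}{16}$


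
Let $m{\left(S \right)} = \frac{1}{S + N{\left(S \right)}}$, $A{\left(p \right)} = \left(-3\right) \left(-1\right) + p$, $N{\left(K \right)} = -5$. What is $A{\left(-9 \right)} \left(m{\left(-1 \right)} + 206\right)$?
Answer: $-1235$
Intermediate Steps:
$A{\left(p \right)} = 3 + p$
$m{\left(S \right)} = \frac{1}{-5 + S}$ ($m{\left(S \right)} = \frac{1}{S - 5} = \frac{1}{-5 + S}$)
$A{\left(-9 \right)} \left(m{\left(-1 \right)} + 206\right) = \left(3 - 9\right) \left(\frac{1}{-5 - 1} + 206\right) = - 6 \left(\frac{1}{-6} + 206\right) = - 6 \left(- \frac{1}{6} + 206\right) = \left(-6\right) \frac{1235}{6} = -1235$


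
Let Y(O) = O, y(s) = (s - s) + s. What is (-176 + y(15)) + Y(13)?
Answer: -148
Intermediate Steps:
y(s) = s (y(s) = 0 + s = s)
(-176 + y(15)) + Y(13) = (-176 + 15) + 13 = -161 + 13 = -148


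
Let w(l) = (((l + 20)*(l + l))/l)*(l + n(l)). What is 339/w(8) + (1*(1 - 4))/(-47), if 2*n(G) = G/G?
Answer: 17361/22372 ≈ 0.77601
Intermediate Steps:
n(G) = 1/2 (n(G) = (G/G)/2 = (1/2)*1 = 1/2)
w(l) = (1/2 + l)*(40 + 2*l) (w(l) = (((l + 20)*(l + l))/l)*(l + 1/2) = (((20 + l)*(2*l))/l)*(1/2 + l) = ((2*l*(20 + l))/l)*(1/2 + l) = (40 + 2*l)*(1/2 + l) = (1/2 + l)*(40 + 2*l))
339/w(8) + (1*(1 - 4))/(-47) = 339/(20 + 2*8**2 + 41*8) + (1*(1 - 4))/(-47) = 339/(20 + 2*64 + 328) + (1*(-3))*(-1/47) = 339/(20 + 128 + 328) - 3*(-1/47) = 339/476 + 3/47 = 17361/22372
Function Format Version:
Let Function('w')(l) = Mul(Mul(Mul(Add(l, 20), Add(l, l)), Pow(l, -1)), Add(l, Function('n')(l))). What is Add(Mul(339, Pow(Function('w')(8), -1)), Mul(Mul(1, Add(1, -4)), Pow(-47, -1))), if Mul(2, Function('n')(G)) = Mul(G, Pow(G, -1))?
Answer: Rational(17361, 22372) ≈ 0.77601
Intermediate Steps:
Function('n')(G) = Rational(1, 2) (Function('n')(G) = Mul(Rational(1, 2), Mul(G, Pow(G, -1))) = Mul(Rational(1, 2), 1) = Rational(1, 2))
Function('w')(l) = Mul(Add(Rational(1, 2), l), Add(40, Mul(2, l))) (Function('w')(l) = Mul(Mul(Mul(Add(l, 20), Add(l, l)), Pow(l, -1)), Add(l, Rational(1, 2))) = Mul(Mul(Mul(Add(20, l), Mul(2, l)), Pow(l, -1)), Add(Rational(1, 2), l)) = Mul(Mul(Mul(2, l, Add(20, l)), Pow(l, -1)), Add(Rational(1, 2), l)) = Mul(Add(40, Mul(2, l)), Add(Rational(1, 2), l)) = Mul(Add(Rational(1, 2), l), Add(40, Mul(2, l))))
Add(Mul(339, Pow(Function('w')(8), -1)), Mul(Mul(1, Add(1, -4)), Pow(-47, -1))) = Add(Mul(339, Pow(Add(20, Mul(2, Pow(8, 2)), Mul(41, 8)), -1)), Mul(Mul(1, Add(1, -4)), Pow(-47, -1))) = Add(Mul(339, Pow(Add(20, Mul(2, 64), 328), -1)), Mul(Mul(1, -3), Rational(-1, 47))) = Add(Mul(339, Pow(Add(20, 128, 328), -1)), Mul(-3, Rational(-1, 47))) = Add(Mul(339, Pow(476, -1)), Rational(3, 47)) = Add(Mul(339, Rational(1, 476)), Rational(3, 47)) = Add(Rational(339, 476), Rational(3, 47)) = Rational(17361, 22372)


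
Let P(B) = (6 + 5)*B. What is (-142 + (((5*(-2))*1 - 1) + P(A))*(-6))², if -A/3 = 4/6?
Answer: 3136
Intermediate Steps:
A = -2 (A = -12/6 = -3*⅔ = -2)
P(B) = 11*B
(-142 + (((5*(-2))*1 - 1) + P(A))*(-6))² = (-142 + (((5*(-2))*1 - 1) + 11*(-2))*(-6))² = (-142 + ((-10*1 - 1) - 22)*(-6))² = (-142 + ((-10 - 1) - 22)*(-6))² = (-142 + (-11 - 22)*(-6))² = (-142 - 33*(-6))² = (-142 + 198)² = 56² = 3136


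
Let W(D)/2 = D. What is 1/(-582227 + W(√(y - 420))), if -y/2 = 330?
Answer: -582227/338988283849 - 12*I*√30/338988283849 ≈ -1.7175e-6 - 1.9389e-10*I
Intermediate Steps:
y = -660 (y = -2*330 = -660)
W(D) = 2*D
1/(-582227 + W(√(y - 420))) = 1/(-582227 + 2*√(-660 - 420)) = 1/(-582227 + 2*√(-1080)) = 1/(-582227 + 2*(6*I*√30)) = 1/(-582227 + 12*I*√30)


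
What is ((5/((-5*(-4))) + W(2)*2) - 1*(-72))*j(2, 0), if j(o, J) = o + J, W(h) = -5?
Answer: 249/2 ≈ 124.50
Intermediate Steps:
j(o, J) = J + o
((5/((-5*(-4))) + W(2)*2) - 1*(-72))*j(2, 0) = ((5/((-5*(-4))) - 5*2) - 1*(-72))*(0 + 2) = ((5/20 - 10) + 72)*2 = ((5*(1/20) - 10) + 72)*2 = ((1/4 - 10) + 72)*2 = (-39/4 + 72)*2 = (249/4)*2 = 249/2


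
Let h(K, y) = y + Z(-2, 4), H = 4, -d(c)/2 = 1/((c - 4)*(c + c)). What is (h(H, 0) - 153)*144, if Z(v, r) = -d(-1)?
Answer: -110016/5 ≈ -22003.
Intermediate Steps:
d(c) = -1/(c*(-4 + c)) (d(c) = -2/((c - 4)*(c + c)) = -2/((-4 + c)*(2*c)) = -2/(2*c*(-4 + c)) = -2*1/(2*c*(-4 + c)) = -1/(c*(-4 + c)))
Z(v, r) = ⅕ (Z(v, r) = -(-1)/((-1)*(-4 - 1)) = -(-1)*(-1)/(-5) = -(-1)*(-1)*(-1)/5 = -1*(-⅕) = ⅕)
h(K, y) = ⅕ + y (h(K, y) = y + ⅕ = ⅕ + y)
(h(H, 0) - 153)*144 = ((⅕ + 0) - 153)*144 = (⅕ - 153)*144 = -764/5*144 = -110016/5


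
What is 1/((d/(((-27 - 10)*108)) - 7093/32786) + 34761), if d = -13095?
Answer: 2426164/84343312527 ≈ 2.8765e-5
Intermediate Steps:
1/((d/(((-27 - 10)*108)) - 7093/32786) + 34761) = 1/((-13095*1/(108*(-27 - 10)) - 7093/32786) + 34761) = 1/((-13095/((-37*108)) - 7093*1/32786) + 34761) = 1/((-13095/(-3996) - 7093/32786) + 34761) = 1/((-13095*(-1/3996) - 7093/32786) + 34761) = 1/((485/148 - 7093/32786) + 34761) = 1/(7425723/2426164 + 34761) = 1/(84343312527/2426164) = 2426164/84343312527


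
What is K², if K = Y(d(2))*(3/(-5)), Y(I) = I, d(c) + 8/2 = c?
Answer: 36/25 ≈ 1.4400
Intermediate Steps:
d(c) = -4 + c
K = 6/5 (K = (-4 + 2)*(3/(-5)) = -6*(-1)/5 = -2*(-⅗) = 6/5 ≈ 1.2000)
K² = (6/5)² = 36/25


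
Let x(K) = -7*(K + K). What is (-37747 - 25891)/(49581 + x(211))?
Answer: -63638/46627 ≈ -1.3648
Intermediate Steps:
x(K) = -14*K
(-37747 - 25891)/(49581 + x(211)) = (-37747 - 25891)/(49581 - 14*211) = -63638/(49581 - 2954) = -63638/46627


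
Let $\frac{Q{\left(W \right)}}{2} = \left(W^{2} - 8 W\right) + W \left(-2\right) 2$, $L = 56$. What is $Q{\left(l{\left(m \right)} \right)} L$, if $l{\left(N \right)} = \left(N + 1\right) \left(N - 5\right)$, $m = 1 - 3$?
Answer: $-3920$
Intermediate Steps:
$m = -2$ ($m = 1 - 3 = -2$)
$l{\left(N \right)} = \left(1 + N\right) \left(-5 + N\right)$
$Q{\left(W \right)} = - 24 W + 2 W^{2}$ ($Q{\left(W \right)} = 2 \left(\left(W^{2} - 8 W\right) + W \left(-2\right) 2\right) = 2 \left(\left(W^{2} - 8 W\right) + - 2 W 2\right) = 2 \left(\left(W^{2} - 8 W\right) - 4 W\right) = 2 \left(W^{2} - 12 W\right) = - 24 W + 2 W^{2}$)
$Q{\left(l{\left(m \right)} \right)} L = 2 \left(-5 + \left(-2\right)^{2} - -8\right) \left(-12 - \left(-3 - 4\right)\right) 56 = 2 \left(-5 + 4 + 8\right) \left(-12 + \left(-5 + 4 + 8\right)\right) 56 = 2 \cdot 7 \left(-12 + 7\right) 56 = 2 \cdot 7 \left(-5\right) 56 = \left(-70\right) 56 = -3920$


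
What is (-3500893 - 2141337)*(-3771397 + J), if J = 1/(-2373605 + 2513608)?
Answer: 2979136338605643700/140003 ≈ 2.1279e+13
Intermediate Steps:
J = 1/140003 ≈ 7.1427e-6
(-3500893 - 2141337)*(-3771397 + J) = (-3500893 - 2141337)*(-3771397 + 1/140003) = -5642230*(-528006894190/140003) = 2979136338605643700/140003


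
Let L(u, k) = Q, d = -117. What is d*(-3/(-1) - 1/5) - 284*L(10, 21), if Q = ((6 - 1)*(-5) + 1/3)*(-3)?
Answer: -106718/5 ≈ -21344.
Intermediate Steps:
Q = 74 (Q = (5*(-5) + ⅓)*(-3) = (-25 + ⅓)*(-3) = -74/3*(-3) = 74)
L(u, k) = 74
d*(-3/(-1) - 1/5) - 284*L(10, 21) = -117*(-3/(-1) - 1/5) - 284*74 = -117*(-3*(-1) - 1*⅕) - 21016 = -117*(3 - ⅕) - 21016 = -117*14/5 - 21016 = -1638/5 - 21016 = -106718/5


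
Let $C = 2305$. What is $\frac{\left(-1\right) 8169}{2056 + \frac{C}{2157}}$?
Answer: $- \frac{2517219}{633871} \approx -3.9712$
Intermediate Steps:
$\frac{\left(-1\right) 8169}{2056 + \frac{C}{2157}} = \frac{\left(-1\right) 8169}{2056 + \frac{2305}{2157}} = - \frac{8169}{2056 + 2305 \cdot \frac{1}{2157}} = - \frac{8169}{2056 + \frac{2305}{2157}} = - \frac{8169}{\frac{4437097}{2157}} = \left(-8169\right) \frac{2157}{4437097} = - \frac{2517219}{633871}$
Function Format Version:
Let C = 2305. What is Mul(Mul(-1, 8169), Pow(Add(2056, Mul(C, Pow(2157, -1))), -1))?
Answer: Rational(-2517219, 633871) ≈ -3.9712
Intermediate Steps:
Mul(Mul(-1, 8169), Pow(Add(2056, Mul(C, Pow(2157, -1))), -1)) = Mul(Mul(-1, 8169), Pow(Add(2056, Mul(2305, Pow(2157, -1))), -1)) = Mul(-8169, Pow(Add(2056, Mul(2305, Rational(1, 2157))), -1)) = Mul(-8169, Pow(Add(2056, Rational(2305, 2157)), -1)) = Mul(-8169, Pow(Rational(4437097, 2157), -1)) = Mul(-8169, Rational(2157, 4437097)) = Rational(-2517219, 633871)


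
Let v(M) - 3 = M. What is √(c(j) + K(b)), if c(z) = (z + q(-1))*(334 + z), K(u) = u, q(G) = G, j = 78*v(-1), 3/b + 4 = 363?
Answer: √9788513027/359 ≈ 275.59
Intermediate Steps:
b = 3/359 (b = 3/(-4 + 363) = 3/359 ≈ 0.0083565)
v(M) = 3 + M
j = 156 (j = 78*(3 - 1) = 78*2 = 156)
c(z) = (-1 + z)*(334 + z) (c(z) = (z - 1)*(334 + z) = (-1 + z)*(334 + z))
√(c(j) + K(b)) = √((-334 + 156² + 333*156) + 3/359) = √((-334 + 24336 + 51948) + 3/359) = √(75950 + 3/359) = √(27266053/359) = √9788513027/359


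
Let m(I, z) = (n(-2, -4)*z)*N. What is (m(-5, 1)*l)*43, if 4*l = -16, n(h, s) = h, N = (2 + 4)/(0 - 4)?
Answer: -516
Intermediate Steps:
N = -3/2 (N = 6/(-4) = 6*(-1/4) = -3/2 ≈ -1.5000)
m(I, z) = 3*z (m(I, z) = -2*z*(-3/2) = 3*z)
l = -4 (l = (1/4)*(-16) = -4)
(m(-5, 1)*l)*43 = ((3*1)*(-4))*43 = (3*(-4))*43 = -12*43 = -516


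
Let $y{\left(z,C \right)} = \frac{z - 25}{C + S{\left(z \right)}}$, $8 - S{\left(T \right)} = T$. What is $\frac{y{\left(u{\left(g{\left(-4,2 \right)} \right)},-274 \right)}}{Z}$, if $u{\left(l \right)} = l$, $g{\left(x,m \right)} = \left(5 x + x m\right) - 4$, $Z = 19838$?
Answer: $\frac{19}{1547364} \approx 1.2279 \cdot 10^{-5}$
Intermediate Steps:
$S{\left(T \right)} = 8 - T$
$g{\left(x,m \right)} = -4 + 5 x + m x$ ($g{\left(x,m \right)} = \left(5 x + m x\right) - 4 = -4 + 5 x + m x$)
$y{\left(z,C \right)} = \frac{-25 + z}{8 + C - z}$ ($y{\left(z,C \right)} = \frac{z - 25}{C - \left(-8 + z\right)} = \frac{-25 + z}{8 + C - z}$)
$\frac{y{\left(u{\left(g{\left(-4,2 \right)} \right)},-274 \right)}}{Z} = \frac{\frac{1}{8 - 274 - \left(-4 + 5 \left(-4\right) + 2 \left(-4\right)\right)} \left(-25 + \left(-4 + 5 \left(-4\right) + 2 \left(-4\right)\right)\right)}{19838} = \frac{-25 - 32}{8 - 274 - \left(-4 - 20 - 8\right)} \frac{1}{19838} = \frac{-25 - 32}{8 - 274 - -32} \cdot \frac{1}{19838} = \frac{1}{8 - 274 + 32} \left(-57\right) \frac{1}{19838} = \frac{1}{-234} \left(-57\right) \frac{1}{19838} = \left(- \frac{1}{234}\right) \left(-57\right) \frac{1}{19838} = \frac{19}{78} \cdot \frac{1}{19838} = \frac{19}{1547364}$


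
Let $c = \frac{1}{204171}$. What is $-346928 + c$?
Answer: $- \frac{70832636687}{204171} \approx -3.4693 \cdot 10^{5}$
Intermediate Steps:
$c = \frac{1}{204171} \approx 4.8979 \cdot 10^{-6}$
$-346928 + c = -346928 + \frac{1}{204171} = - \frac{70832636687}{204171}$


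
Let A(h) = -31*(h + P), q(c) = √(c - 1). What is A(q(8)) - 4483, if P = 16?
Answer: -4979 - 31*√7 ≈ -5061.0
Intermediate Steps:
q(c) = √(-1 + c)
A(h) = -496 - 31*h (A(h) = -31*(h + 16) = -31*(16 + h) = -496 - 31*h)
A(q(8)) - 4483 = (-496 - 31*√(-1 + 8)) - 4483 = (-496 - 31*√7) - 4483 = -4979 - 31*√7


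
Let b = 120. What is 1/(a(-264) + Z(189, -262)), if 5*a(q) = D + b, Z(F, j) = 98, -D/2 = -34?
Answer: 5/678 ≈ 0.0073746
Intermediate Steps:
D = 68 (D = -2*(-34) = 68)
a(q) = 188/5 (a(q) = (68 + 120)/5 = (⅕)*188 = 188/5)
1/(a(-264) + Z(189, -262)) = 1/(188/5 + 98) = 1/(678/5) = 5/678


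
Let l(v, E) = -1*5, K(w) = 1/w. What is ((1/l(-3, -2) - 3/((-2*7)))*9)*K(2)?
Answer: 9/140 ≈ 0.064286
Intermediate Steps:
l(v, E) = -5
((1/l(-3, -2) - 3/((-2*7)))*9)*K(2) = ((1/(-5) - 3/((-2*7)))*9)/2 = ((1*(-⅕) - 3/(-14))*9)*(½) = ((-⅕ - 3*(-1/14))*9)*(½) = ((-⅕ + 3/14)*9)*(½) = ((1/70)*9)*(½) = (9/70)*(½) = 9/140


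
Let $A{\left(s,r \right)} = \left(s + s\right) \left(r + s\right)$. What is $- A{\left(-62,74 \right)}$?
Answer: $1488$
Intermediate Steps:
$A{\left(s,r \right)} = 2 s \left(r + s\right)$
$- A{\left(-62,74 \right)} = - 2 \left(-62\right) \left(74 - 62\right) = - 2 \left(-62\right) 12 = \left(-1\right) \left(-1488\right) = 1488$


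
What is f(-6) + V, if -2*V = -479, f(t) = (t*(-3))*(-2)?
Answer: 407/2 ≈ 203.50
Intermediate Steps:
f(t) = 6*t (f(t) = -3*t*(-2) = 6*t)
V = 479/2 (V = -½*(-479) = 479/2 ≈ 239.50)
f(-6) + V = 6*(-6) + 479/2 = -36 + 479/2 = 407/2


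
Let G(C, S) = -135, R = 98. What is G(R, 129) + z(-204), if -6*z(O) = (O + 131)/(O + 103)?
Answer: -81883/606 ≈ -135.12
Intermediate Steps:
z(O) = -(131 + O)/(6*(103 + O)) (z(O) = -(O + 131)/(6*(O + 103)) = -(131 + O)/(6*(103 + O)))
G(R, 129) + z(-204) = -135 + (-131 - 1*(-204))/(6*(103 - 204)) = -135 + (⅙)*(-131 + 204)/(-101) = -135 + (⅙)*(-1/101)*73 = -135 - 73/606 = -81883/606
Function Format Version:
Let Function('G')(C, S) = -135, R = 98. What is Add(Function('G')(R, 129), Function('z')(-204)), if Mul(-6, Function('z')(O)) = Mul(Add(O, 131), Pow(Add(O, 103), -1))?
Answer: Rational(-81883, 606) ≈ -135.12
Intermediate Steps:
Function('z')(O) = Mul(Rational(-1, 6), Pow(Add(103, O), -1), Add(131, O)) (Function('z')(O) = Mul(Rational(-1, 6), Mul(Add(O, 131), Pow(Add(O, 103), -1))) = Mul(Rational(-1, 6), Mul(Add(131, O), Pow(Add(103, O), -1))) = Mul(Rational(-1, 6), Mul(Pow(Add(103, O), -1), Add(131, O))) = Mul(Rational(-1, 6), Pow(Add(103, O), -1), Add(131, O)))
Add(Function('G')(R, 129), Function('z')(-204)) = Add(-135, Mul(Rational(1, 6), Pow(Add(103, -204), -1), Add(-131, Mul(-1, -204)))) = Add(-135, Mul(Rational(1, 6), Pow(-101, -1), Add(-131, 204))) = Add(-135, Mul(Rational(1, 6), Rational(-1, 101), 73)) = Add(-135, Rational(-73, 606)) = Rational(-81883, 606)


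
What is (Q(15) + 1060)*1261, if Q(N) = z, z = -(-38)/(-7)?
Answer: 9308702/7 ≈ 1.3298e+6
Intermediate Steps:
z = -38/7 (z = -(-38)*(-1)/7 = -1*38/7 = -38/7 ≈ -5.4286)
Q(N) = -38/7
(Q(15) + 1060)*1261 = (-38/7 + 1060)*1261 = (7382/7)*1261 = 9308702/7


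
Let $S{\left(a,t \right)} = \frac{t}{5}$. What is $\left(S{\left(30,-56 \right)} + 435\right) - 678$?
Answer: $- \frac{1271}{5} \approx -254.2$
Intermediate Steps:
$S{\left(a,t \right)} = \frac{t}{5}$ ($S{\left(a,t \right)} = t \frac{1}{5} = \frac{t}{5}$)
$\left(S{\left(30,-56 \right)} + 435\right) - 678 = \left(\frac{1}{5} \left(-56\right) + 435\right) - 678 = \left(- \frac{56}{5} + 435\right) - 678 = \frac{2119}{5} - 678 = - \frac{1271}{5}$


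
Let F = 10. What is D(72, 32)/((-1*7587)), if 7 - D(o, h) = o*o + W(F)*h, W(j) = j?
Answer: 5497/7587 ≈ 0.72453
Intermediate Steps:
D(o, h) = 7 - o**2 - 10*h (D(o, h) = 7 - (o*o + 10*h) = 7 - (o**2 + 10*h) = 7 + (-o**2 - 10*h) = 7 - o**2 - 10*h)
D(72, 32)/((-1*7587)) = (7 - 1*72**2 - 10*32)/((-1*7587)) = (7 - 1*5184 - 320)/(-7587) = (7 - 5184 - 320)*(-1/7587) = -5497*(-1/7587) = 5497/7587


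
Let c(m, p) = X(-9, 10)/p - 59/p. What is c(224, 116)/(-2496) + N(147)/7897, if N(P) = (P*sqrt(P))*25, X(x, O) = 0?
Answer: 59/289536 + 25725*sqrt(3)/7897 ≈ 5.6425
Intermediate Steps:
N(P) = 25*P**(3/2) (N(P) = P**(3/2)*25 = 25*P**(3/2))
c(m, p) = -59/p (c(m, p) = 0/p - 59/p = 0 - 59/p = -59/p)
c(224, 116)/(-2496) + N(147)/7897 = -59/116/(-2496) + (25*147**(3/2))/7897 = -59*1/116*(-1/2496) + (25*(1029*sqrt(3)))*(1/7897) = -59/116*(-1/2496) + (25725*sqrt(3))*(1/7897) = 59/289536 + 25725*sqrt(3)/7897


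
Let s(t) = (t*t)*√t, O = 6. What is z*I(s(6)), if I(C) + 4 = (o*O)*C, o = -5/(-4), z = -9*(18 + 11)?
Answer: 1044 - 70470*√6 ≈ -1.7157e+5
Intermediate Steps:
z = -261 (z = -9*29 = -261)
o = 5/4 (o = -5*(-¼) = 5/4 ≈ 1.2500)
s(t) = t^(5/2) (s(t) = t²*√t = t^(5/2))
I(C) = -4 + 15*C/2 (I(C) = -4 + ((5/4)*6)*C = -4 + 15*C/2)
z*I(s(6)) = -261*(-4 + 15*6^(5/2)/2) = -261*(-4 + 15*(36*√6)/2) = -261*(-4 + 270*√6) = 1044 - 70470*√6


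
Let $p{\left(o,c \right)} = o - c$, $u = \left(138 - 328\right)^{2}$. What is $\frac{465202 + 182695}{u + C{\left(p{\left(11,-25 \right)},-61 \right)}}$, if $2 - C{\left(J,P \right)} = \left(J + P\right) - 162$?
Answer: $\frac{647897}{36289} \approx 17.854$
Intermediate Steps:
$u = 36100$ ($u = \left(-190\right)^{2} = 36100$)
$C{\left(J,P \right)} = 164 - J - P$ ($C{\left(J,P \right)} = 2 - \left(\left(J + P\right) - 162\right) = 2 - \left(-162 + J + P\right) = 164 - J - P$)
$\frac{465202 + 182695}{u + C{\left(p{\left(11,-25 \right)},-61 \right)}} = \frac{465202 + 182695}{36100 - \left(-214 + 25\right)} = \frac{647897}{36100 + \left(164 - \left(11 + 25\right) + 61\right)} = \frac{647897}{36100 + \left(164 - 36 + 61\right)} = \frac{647897}{36100 + 189} = \frac{647897}{36289}$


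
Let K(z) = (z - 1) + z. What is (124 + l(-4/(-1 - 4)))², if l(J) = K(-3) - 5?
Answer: 12544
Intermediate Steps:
K(z) = -1 + 2*z (K(z) = (-1 + z) + z = -1 + 2*z)
l(J) = -12 (l(J) = (-1 + 2*(-3)) - 5 = (-1 - 6) - 5 = -7 - 5 = -12)
(124 + l(-4/(-1 - 4)))² = (124 - 12)² = 112² = 12544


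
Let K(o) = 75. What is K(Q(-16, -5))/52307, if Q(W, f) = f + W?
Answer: 75/52307 ≈ 0.0014338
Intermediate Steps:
Q(W, f) = W + f
K(Q(-16, -5))/52307 = 75/52307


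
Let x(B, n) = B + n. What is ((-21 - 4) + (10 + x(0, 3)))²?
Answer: 144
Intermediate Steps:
((-21 - 4) + (10 + x(0, 3)))² = ((-21 - 4) + (10 + (0 + 3)))² = (-25 + (10 + 3))² = (-25 + 13)² = (-12)² = 144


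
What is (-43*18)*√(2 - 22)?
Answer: -1548*I*√5 ≈ -3461.4*I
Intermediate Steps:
(-43*18)*√(2 - 22) = -1548*I*√5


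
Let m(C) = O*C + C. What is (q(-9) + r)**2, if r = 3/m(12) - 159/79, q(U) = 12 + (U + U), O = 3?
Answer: 100982401/1597696 ≈ 63.205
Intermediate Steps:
q(U) = 12 + 2*U
m(C) = 4*C (m(C) = 3*C + C = 4*C)
r = -2465/1264 (r = 3/((4*12)) - 159/79 = 3/48 - 159*1/79 = 3*(1/48) - 159/79 = 1/16 - 159/79 = -2465/1264 ≈ -1.9502)
(q(-9) + r)**2 = ((12 + 2*(-9)) - 2465/1264)**2 = ((12 - 18) - 2465/1264)**2 = (-6 - 2465/1264)**2 = (-10049/1264)**2 = 100982401/1597696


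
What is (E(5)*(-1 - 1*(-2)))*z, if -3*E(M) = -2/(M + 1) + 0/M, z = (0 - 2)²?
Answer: 4/9 ≈ 0.44444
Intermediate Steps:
z = 4 (z = (-2)² = 4)
E(M) = 2/(3*(1 + M)) (E(M) = -(-2/(M + 1) + 0/M)/3 = -(-2/(1 + M) + 0)/3 = -(-2)/(3*(1 + M)) = 2/(3*(1 + M)))
(E(5)*(-1 - 1*(-2)))*z = ((2/(3*(1 + 5)))*(-1 - 1*(-2)))*4 = (((⅔)/6)*(-1 + 2))*4 = (((⅔)*(⅙))*1)*4 = ((⅑)*1)*4 = (⅑)*4 = 4/9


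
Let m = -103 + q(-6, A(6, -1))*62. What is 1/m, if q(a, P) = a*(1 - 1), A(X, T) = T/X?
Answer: -1/103 ≈ -0.0097087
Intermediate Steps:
q(a, P) = 0 (q(a, P) = a*0 = 0)
m = -103 (m = -103 + 0*62 = -103 + 0 = -103)
1/m = 1/(-103) = -1/103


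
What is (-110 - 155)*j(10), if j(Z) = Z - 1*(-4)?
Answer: -3710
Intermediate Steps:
j(Z) = 4 + Z (j(Z) = Z + 4 = 4 + Z)
(-110 - 155)*j(10) = (-110 - 155)*(4 + 10) = -265*14 = -3710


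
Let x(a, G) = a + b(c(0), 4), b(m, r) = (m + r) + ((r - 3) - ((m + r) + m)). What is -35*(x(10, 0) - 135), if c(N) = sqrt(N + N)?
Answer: 4340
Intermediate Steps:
c(N) = sqrt(2)*sqrt(N) (c(N) = sqrt(2*N) = sqrt(2)*sqrt(N))
b(m, r) = -3 + r - m (b(m, r) = (m + r) + ((-3 + r) - (r + 2*m)) = (m + r) + ((-3 + r) + (-r - 2*m)) = (m + r) + (-3 - 2*m) = -3 + r - m)
x(a, G) = 1 + a (x(a, G) = a + (-3 + 4 - sqrt(2)*sqrt(0)) = a + (-3 + 4 - sqrt(2)*0) = a + (-3 + 4 - 1*0) = a + (-3 + 4 + 0) = a + 1 = 1 + a)
-35*(x(10, 0) - 135) = -35*((1 + 10) - 135) = -35*(11 - 135) = -35*(-124) = 4340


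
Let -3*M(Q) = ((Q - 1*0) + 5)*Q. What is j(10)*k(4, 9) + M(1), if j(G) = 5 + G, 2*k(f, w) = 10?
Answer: 73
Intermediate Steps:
k(f, w) = 5 (k(f, w) = (1/2)*10 = 5)
M(Q) = -Q*(5 + Q)/3 (M(Q) = -((Q - 1*0) + 5)*Q/3 = -((Q + 0) + 5)*Q/3 = -(Q + 5)*Q/3 = -(5 + Q)*Q/3 = -Q*(5 + Q)/3)
j(10)*k(4, 9) + M(1) = (5 + 10)*5 - 1/3*1*(5 + 1) = 15*5 - 1/3*1*6 = 75 - 2 = 73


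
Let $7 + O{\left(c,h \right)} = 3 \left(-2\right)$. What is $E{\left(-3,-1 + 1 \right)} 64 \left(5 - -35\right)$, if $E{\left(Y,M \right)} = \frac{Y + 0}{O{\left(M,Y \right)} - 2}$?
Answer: $512$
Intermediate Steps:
$O{\left(c,h \right)} = -13$ ($O{\left(c,h \right)} = -7 + 3 \left(-2\right) = -7 - 6 = -13$)
$E{\left(Y,M \right)} = - \frac{Y}{15}$ ($E{\left(Y,M \right)} = \frac{Y + 0}{-13 - 2} = \frac{Y}{-15} = Y \left(- \frac{1}{15}\right) = - \frac{Y}{15}$)
$E{\left(-3,-1 + 1 \right)} 64 \left(5 - -35\right) = \left(- \frac{1}{15}\right) \left(-3\right) 64 \left(5 - -35\right) = \frac{1}{5} \cdot 64 \left(5 + 35\right) = \frac{64}{5} \cdot 40 = 512$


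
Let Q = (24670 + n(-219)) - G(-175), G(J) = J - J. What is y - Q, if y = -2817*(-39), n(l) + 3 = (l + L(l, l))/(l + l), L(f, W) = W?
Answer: 85195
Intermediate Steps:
n(l) = -2 (n(l) = -3 + (l + l)/(l + l) = -3 + (2*l)/((2*l)) = -3 + (2*l)*(1/(2*l)) = -3 + 1 = -2)
G(J) = 0
y = 109863
Q = 24668 (Q = (24670 - 2) - 1*0 = 24668 + 0 = 24668)
y - Q = 109863 - 1*24668 = 109863 - 24668 = 85195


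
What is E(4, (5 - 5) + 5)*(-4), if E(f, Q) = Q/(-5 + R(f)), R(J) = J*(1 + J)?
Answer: -4/3 ≈ -1.3333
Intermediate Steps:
E(f, Q) = Q/(-5 + f*(1 + f))
E(4, (5 - 5) + 5)*(-4) = (((5 - 5) + 5)/(-5 + 4*(1 + 4)))*(-4) = ((0 + 5)/(-5 + 4*5))*(-4) = (5/(-5 + 20))*(-4) = (5/15)*(-4) = (5*(1/15))*(-4) = (⅓)*(-4) = -4/3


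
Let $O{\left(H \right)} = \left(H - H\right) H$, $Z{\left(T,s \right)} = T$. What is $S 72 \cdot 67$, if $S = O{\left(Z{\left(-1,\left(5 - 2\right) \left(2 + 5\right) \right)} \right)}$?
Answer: $0$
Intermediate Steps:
$O{\left(H \right)} = 0$ ($O{\left(H \right)} = 0 H = 0$)
$S = 0$
$S 72 \cdot 67 = 0 \cdot 72 \cdot 67 = 0 \cdot 67 = 0$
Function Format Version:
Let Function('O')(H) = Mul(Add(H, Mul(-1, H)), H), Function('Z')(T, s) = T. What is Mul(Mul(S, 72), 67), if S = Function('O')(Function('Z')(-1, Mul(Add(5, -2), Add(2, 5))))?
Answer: 0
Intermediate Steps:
Function('O')(H) = 0 (Function('O')(H) = Mul(0, H) = 0)
S = 0
Mul(Mul(S, 72), 67) = Mul(Mul(0, 72), 67) = Mul(0, 67) = 0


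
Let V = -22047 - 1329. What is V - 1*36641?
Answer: -60017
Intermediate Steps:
V = -23376
V - 1*36641 = -23376 - 1*36641 = -23376 - 36641 = -60017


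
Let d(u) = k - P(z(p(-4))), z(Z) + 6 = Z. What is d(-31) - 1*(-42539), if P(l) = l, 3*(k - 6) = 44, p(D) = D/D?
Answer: 127694/3 ≈ 42565.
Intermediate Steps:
p(D) = 1
k = 62/3 (k = 6 + (1/3)*44 = 6 + 44/3 = 62/3 ≈ 20.667)
z(Z) = -6 + Z
d(u) = 77/3 (d(u) = 62/3 - (-6 + 1) = 62/3 - 1*(-5) = 62/3 + 5 = 77/3)
d(-31) - 1*(-42539) = 77/3 - 1*(-42539) = 77/3 + 42539 = 127694/3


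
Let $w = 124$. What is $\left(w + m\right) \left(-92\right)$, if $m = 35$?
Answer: $-14628$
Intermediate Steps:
$\left(w + m\right) \left(-92\right) = \left(124 + 35\right) \left(-92\right) = 159 \left(-92\right) = -14628$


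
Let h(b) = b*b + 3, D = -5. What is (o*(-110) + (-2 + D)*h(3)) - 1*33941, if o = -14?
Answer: -32485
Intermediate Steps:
h(b) = 3 + b² (h(b) = b² + 3 = 3 + b²)
(o*(-110) + (-2 + D)*h(3)) - 1*33941 = (-14*(-110) + (-2 - 5)*(3 + 3²)) - 1*33941 = (1540 - 7*(3 + 9)) - 33941 = (1540 - 7*12) - 33941 = (1540 - 84) - 33941 = 1456 - 33941 = -32485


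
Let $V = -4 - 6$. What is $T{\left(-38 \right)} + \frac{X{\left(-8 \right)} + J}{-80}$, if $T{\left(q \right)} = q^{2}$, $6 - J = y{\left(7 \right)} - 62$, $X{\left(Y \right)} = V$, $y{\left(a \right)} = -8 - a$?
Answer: $\frac{115447}{80} \approx 1443.1$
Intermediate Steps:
$V = -10$
$X{\left(Y \right)} = -10$
$J = 83$ ($J = 6 - \left(\left(-8 - 7\right) - 62\right) = 6 - \left(-15 - 62\right) = 6 - -77 = 6 + 77 = 83$)
$T{\left(-38 \right)} + \frac{X{\left(-8 \right)} + J}{-80} = \left(-38\right)^{2} + \frac{-10 + 83}{-80} = 1444 + 73 \left(- \frac{1}{80}\right) = 1444 - \frac{73}{80} = \frac{115447}{80}$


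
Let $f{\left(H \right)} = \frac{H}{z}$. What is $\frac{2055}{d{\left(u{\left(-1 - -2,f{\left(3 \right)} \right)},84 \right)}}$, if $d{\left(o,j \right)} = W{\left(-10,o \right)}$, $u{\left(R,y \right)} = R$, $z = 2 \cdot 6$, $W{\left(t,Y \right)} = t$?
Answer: $- \frac{411}{2} \approx -205.5$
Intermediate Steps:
$z = 12$
$f{\left(H \right)} = \frac{H}{12}$
$d{\left(o,j \right)} = -10$
$\frac{2055}{d{\left(u{\left(-1 - -2,f{\left(3 \right)} \right)},84 \right)}} = \frac{2055}{-10} = 2055 \left(- \frac{1}{10}\right) = - \frac{411}{2}$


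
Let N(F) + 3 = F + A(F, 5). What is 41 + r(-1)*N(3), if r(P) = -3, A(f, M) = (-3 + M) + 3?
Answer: 26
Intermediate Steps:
A(f, M) = M
N(F) = 2 + F (N(F) = -3 + (F + 5) = -3 + (5 + F) = 2 + F)
41 + r(-1)*N(3) = 41 - 3*(2 + 3) = 41 - 3*5 = 41 - 15 = 26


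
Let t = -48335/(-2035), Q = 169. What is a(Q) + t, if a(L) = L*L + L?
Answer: 11702777/407 ≈ 28754.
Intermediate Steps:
a(L) = L + L² (a(L) = L² + L = L + L²)
t = 9667/407 (t = -48335*(-1/2035) = 9667/407 ≈ 23.752)
a(Q) + t = 169*(1 + 169) + 9667/407 = 169*170 + 9667/407 = 28730 + 9667/407 = 11702777/407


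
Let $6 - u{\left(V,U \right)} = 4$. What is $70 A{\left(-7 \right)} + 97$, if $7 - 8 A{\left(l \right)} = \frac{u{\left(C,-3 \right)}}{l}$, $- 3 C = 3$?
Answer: $\frac{643}{4} \approx 160.75$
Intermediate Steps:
$C = -1$ ($C = \left(- \frac{1}{3}\right) 3 = -1$)
$u{\left(V,U \right)} = 2$ ($u{\left(V,U \right)} = 6 - 4 = 2$)
$A{\left(l \right)} = \frac{7}{8} - \frac{1}{4 l}$ ($A{\left(l \right)} = \frac{7}{8} - \frac{2 \frac{1}{l}}{8} = \frac{7}{8} - \frac{1}{4 l}$)
$70 A{\left(-7 \right)} + 97 = 70 \frac{-2 + 7 \left(-7\right)}{8 \left(-7\right)} + 97 = 70 \cdot \frac{1}{8} \left(- \frac{1}{7}\right) \left(-2 - 49\right) + 97 = 70 \cdot \frac{1}{8} \left(- \frac{1}{7}\right) \left(-51\right) + 97 = 70 \cdot \frac{51}{56} + 97 = \frac{255}{4} + 97 = \frac{643}{4}$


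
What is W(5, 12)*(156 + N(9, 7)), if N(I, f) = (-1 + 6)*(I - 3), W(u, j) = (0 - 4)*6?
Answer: -4464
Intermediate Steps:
W(u, j) = -24 (W(u, j) = -4*6 = -24)
N(I, f) = -15 + 5*I (N(I, f) = 5*(-3 + I) = -15 + 5*I)
W(5, 12)*(156 + N(9, 7)) = -24*(156 + (-15 + 5*9)) = -24*(156 + (-15 + 45)) = -24*(156 + 30) = -24*186 = -4464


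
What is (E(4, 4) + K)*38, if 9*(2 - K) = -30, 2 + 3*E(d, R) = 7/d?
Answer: 399/2 ≈ 199.50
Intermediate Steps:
E(d, R) = -2/3 + 7/(3*d) (E(d, R) = -2/3 + (7/d)/3 = -2/3 + 7/(3*d))
K = 16/3 (K = 2 - 1/9*(-30) = 2 + 10/3 = 16/3 ≈ 5.3333)
(E(4, 4) + K)*38 = ((1/3)*(7 - 2*4)/4 + 16/3)*38 = ((1/3)*(1/4)*(7 - 8) + 16/3)*38 = ((1/3)*(1/4)*(-1) + 16/3)*38 = (-1/12 + 16/3)*38 = (21/4)*38 = 399/2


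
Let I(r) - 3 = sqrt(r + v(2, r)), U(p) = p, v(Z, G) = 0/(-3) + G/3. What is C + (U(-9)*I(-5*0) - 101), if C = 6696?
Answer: 6568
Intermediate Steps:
v(Z, G) = G/3 (v(Z, G) = 0*(-1/3) + G*(1/3) = 0 + G/3 = G/3)
I(r) = 3 + 2*sqrt(3)*sqrt(r)/3 (I(r) = 3 + sqrt(r + r/3) = 3 + sqrt(4*r/3) = 3 + 2*sqrt(3)*sqrt(r)/3)
C + (U(-9)*I(-5*0) - 101) = 6696 + (-9*(3 + 2*sqrt(3)*sqrt(-5*0)/3) - 101) = 6696 + (-9*(3 + 2*sqrt(3)*sqrt(0)/3) - 101) = 6696 + (-9*(3 + (2/3)*sqrt(3)*0) - 101) = 6696 + (-9*(3 + 0) - 101) = 6696 + (-9*3 - 101) = 6696 + (-27 - 101) = 6696 - 128 = 6568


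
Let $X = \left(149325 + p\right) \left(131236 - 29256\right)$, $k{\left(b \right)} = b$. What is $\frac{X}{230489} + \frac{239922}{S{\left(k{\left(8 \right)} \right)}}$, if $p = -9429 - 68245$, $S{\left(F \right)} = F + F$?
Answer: $\frac{86105442769}{1843912} \approx 46697.0$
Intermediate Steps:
$S{\left(F \right)} = 2 F$
$p = -77674$
$X = 7306968980$ ($X = \left(149325 - 77674\right) \left(131236 - 29256\right) = 71651 \cdot 101980 = 7306968980$)
$\frac{X}{230489} + \frac{239922}{S{\left(k{\left(8 \right)} \right)}} = \frac{7306968980}{230489} + \frac{239922}{2 \cdot 8} = 7306968980 \cdot \frac{1}{230489} + \frac{239922}{16} = \frac{7306968980}{230489} + 239922 \cdot \frac{1}{16} = \frac{7306968980}{230489} + \frac{119961}{8} = \frac{86105442769}{1843912}$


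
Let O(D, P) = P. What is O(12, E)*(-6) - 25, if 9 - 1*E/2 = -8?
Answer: -229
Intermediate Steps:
E = 34 (E = 18 - 2*(-8) = 18 + 16 = 34)
O(12, E)*(-6) - 25 = 34*(-6) - 25 = -204 - 25 = -229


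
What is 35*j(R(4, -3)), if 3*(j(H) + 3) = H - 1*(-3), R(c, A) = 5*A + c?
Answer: -595/3 ≈ -198.33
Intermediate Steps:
R(c, A) = c + 5*A
j(H) = -2 + H/3 (j(H) = -3 + (H - 1*(-3))/3 = -3 + (H + 3)/3 = -3 + (3 + H)/3 = -3 + (1 + H/3) = -2 + H/3)
35*j(R(4, -3)) = 35*(-2 + (4 + 5*(-3))/3) = 35*(-2 + (4 - 15)/3) = 35*(-2 + (⅓)*(-11)) = 35*(-2 - 11/3) = 35*(-17/3) = -595/3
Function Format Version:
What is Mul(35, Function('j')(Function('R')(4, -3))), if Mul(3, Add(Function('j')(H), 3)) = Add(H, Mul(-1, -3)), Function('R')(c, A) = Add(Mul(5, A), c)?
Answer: Rational(-595, 3) ≈ -198.33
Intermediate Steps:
Function('R')(c, A) = Add(c, Mul(5, A))
Function('j')(H) = Add(-2, Mul(Rational(1, 3), H)) (Function('j')(H) = Add(-3, Mul(Rational(1, 3), Add(H, Mul(-1, -3)))) = Add(-3, Mul(Rational(1, 3), Add(H, 3))) = Add(-3, Mul(Rational(1, 3), Add(3, H))) = Add(-3, Add(1, Mul(Rational(1, 3), H))) = Add(-2, Mul(Rational(1, 3), H)))
Mul(35, Function('j')(Function('R')(4, -3))) = Mul(35, Add(-2, Mul(Rational(1, 3), Add(4, Mul(5, -3))))) = Mul(35, Add(-2, Mul(Rational(1, 3), Add(4, -15)))) = Mul(35, Add(-2, Mul(Rational(1, 3), -11))) = Mul(35, Add(-2, Rational(-11, 3))) = Mul(35, Rational(-17, 3)) = Rational(-595, 3)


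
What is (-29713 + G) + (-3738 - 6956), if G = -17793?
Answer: -58200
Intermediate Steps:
(-29713 + G) + (-3738 - 6956) = (-29713 - 17793) + (-3738 - 6956) = -47506 - 10694 = -58200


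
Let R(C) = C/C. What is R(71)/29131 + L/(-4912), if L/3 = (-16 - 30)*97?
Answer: 194976239/71545736 ≈ 2.7252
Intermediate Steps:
L = -13386 (L = 3*((-16 - 30)*97) = 3*(-46*97) = 3*(-4462) = -13386)
R(C) = 1
R(71)/29131 + L/(-4912) = 1/29131 - 13386/(-4912) = 1*(1/29131) - 13386*(-1/4912) = 1/29131 + 6693/2456 = 194976239/71545736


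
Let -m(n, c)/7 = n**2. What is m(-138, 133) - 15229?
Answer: -148537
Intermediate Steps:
m(n, c) = -7*n**2
m(-138, 133) - 15229 = -7*(-138)**2 - 15229 = -7*19044 - 15229 = -133308 - 15229 = -148537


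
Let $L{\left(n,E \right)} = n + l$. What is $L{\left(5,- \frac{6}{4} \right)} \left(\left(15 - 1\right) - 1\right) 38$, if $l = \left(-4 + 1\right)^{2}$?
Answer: $6916$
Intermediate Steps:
$l = 9$ ($l = \left(-3\right)^{2} = 9$)
$L{\left(n,E \right)} = 9 + n$ ($L{\left(n,E \right)} = n + 9 = 9 + n$)
$L{\left(5,- \frac{6}{4} \right)} \left(\left(15 - 1\right) - 1\right) 38 = \left(9 + 5\right) \left(\left(15 - 1\right) - 1\right) 38 = 14 \left(14 - 1\right) 38 = 14 \cdot 13 \cdot 38 = 182 \cdot 38 = 6916$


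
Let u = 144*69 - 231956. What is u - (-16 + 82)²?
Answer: -226376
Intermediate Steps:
u = -222020 (u = 9936 - 231956 = -222020)
u - (-16 + 82)² = -222020 - (-16 + 82)² = -222020 - 1*66² = -222020 - 1*4356 = -222020 - 4356 = -226376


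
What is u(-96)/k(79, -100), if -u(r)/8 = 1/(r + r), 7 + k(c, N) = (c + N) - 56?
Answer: -1/2016 ≈ -0.00049603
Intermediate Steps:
k(c, N) = -63 + N + c (k(c, N) = -7 + ((c + N) - 56) = -7 + ((N + c) - 56) = -7 + (-56 + N + c) = -63 + N + c)
u(r) = -4/r (u(r) = -8/(r + r) = -8*1/(2*r) = -4/r)
u(-96)/k(79, -100) = (-4/(-96))/(-63 - 100 + 79) = -4*(-1/96)/(-84) = (1/24)*(-1/84) = -1/2016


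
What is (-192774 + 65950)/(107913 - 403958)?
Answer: 126824/296045 ≈ 0.42839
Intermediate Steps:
(-192774 + 65950)/(107913 - 403958) = -126824/(-296045) = -126824*(-1/296045) = 126824/296045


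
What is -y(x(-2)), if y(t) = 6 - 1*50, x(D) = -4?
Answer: 44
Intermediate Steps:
y(t) = -44 (y(t) = 6 - 50 = -44)
-y(x(-2)) = -1*(-44) = 44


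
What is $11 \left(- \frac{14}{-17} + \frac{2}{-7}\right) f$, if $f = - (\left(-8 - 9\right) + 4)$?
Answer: $\frac{9152}{119} \approx 76.908$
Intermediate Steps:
$f = 13$ ($f = - (-17 + 4) = \left(-1\right) \left(-13\right) = 13$)
$11 \left(- \frac{14}{-17} + \frac{2}{-7}\right) f = 11 \left(- \frac{14}{-17} + \frac{2}{-7}\right) 13 = 11 \left(\left(-14\right) \left(- \frac{1}{17}\right) + 2 \left(- \frac{1}{7}\right)\right) 13 = 11 \left(\frac{14}{17} - \frac{2}{7}\right) 13 = 11 \cdot \frac{64}{119} \cdot 13 = \frac{704}{119} \cdot 13 = \frac{9152}{119}$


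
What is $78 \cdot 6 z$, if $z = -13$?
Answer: $-6084$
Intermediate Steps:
$78 \cdot 6 z = 78 \cdot 6 \left(-13\right) = 468 \left(-13\right) = -6084$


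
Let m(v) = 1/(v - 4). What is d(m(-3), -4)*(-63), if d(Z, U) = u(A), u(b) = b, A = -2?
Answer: 126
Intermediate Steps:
m(v) = 1/(-4 + v)
d(Z, U) = -2
d(m(-3), -4)*(-63) = -2*(-63) = 126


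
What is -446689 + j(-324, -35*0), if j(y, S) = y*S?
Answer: -446689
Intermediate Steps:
j(y, S) = S*y
-446689 + j(-324, -35*0) = -446689 - 35*0*(-324) = -446689 + 0*(-324) = -446689 + 0 = -446689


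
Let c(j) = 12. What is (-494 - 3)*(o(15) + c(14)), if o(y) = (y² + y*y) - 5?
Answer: -227129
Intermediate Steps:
o(y) = -5 + 2*y² (o(y) = (y² + y²) - 5 = 2*y² - 5 = -5 + 2*y²)
(-494 - 3)*(o(15) + c(14)) = (-494 - 3)*((-5 + 2*15²) + 12) = -497*((-5 + 2*225) + 12) = -497*((-5 + 450) + 12) = -497*(445 + 12) = -497*457 = -227129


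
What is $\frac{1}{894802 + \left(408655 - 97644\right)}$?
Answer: $\frac{1}{1205813} \approx 8.2932 \cdot 10^{-7}$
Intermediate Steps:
$\frac{1}{894802 + \left(408655 - 97644\right)} = \frac{1}{894802 + 311011} = \frac{1}{1205813}$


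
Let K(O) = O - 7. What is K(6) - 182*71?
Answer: -12923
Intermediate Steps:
K(O) = -7 + O
K(6) - 182*71 = (-7 + 6) - 182*71 = -1 - 12922 = -12923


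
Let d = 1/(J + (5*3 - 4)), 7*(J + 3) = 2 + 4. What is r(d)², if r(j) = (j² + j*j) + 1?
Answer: 3884841/3694084 ≈ 1.0516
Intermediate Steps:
J = -15/7 (J = -3 + (2 + 4)/7 = -3 + (⅐)*6 = -3 + 6/7 = -15/7 ≈ -2.1429)
d = 7/62 (d = 1/(-15/7 + (5*3 - 4)) = 1/(-15/7 + (15 - 4)) = 1/(-15/7 + 11) = 1/(62/7) = 7/62 ≈ 0.11290)
r(j) = 1 + 2*j² (r(j) = (j² + j²) + 1 = 2*j² + 1 = 1 + 2*j²)
r(d)² = (1 + 2*(7/62)²)² = (1 + 2*(49/3844))² = (1 + 49/1922)² = (1971/1922)² = 3884841/3694084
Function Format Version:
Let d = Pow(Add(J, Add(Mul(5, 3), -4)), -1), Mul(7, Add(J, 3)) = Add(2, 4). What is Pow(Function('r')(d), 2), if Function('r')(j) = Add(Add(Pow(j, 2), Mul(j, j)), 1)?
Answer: Rational(3884841, 3694084) ≈ 1.0516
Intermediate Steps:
J = Rational(-15, 7) (J = Add(-3, Mul(Rational(1, 7), Add(2, 4))) = Add(-3, Mul(Rational(1, 7), 6)) = Add(-3, Rational(6, 7)) = Rational(-15, 7) ≈ -2.1429)
d = Rational(7, 62) (d = Pow(Add(Rational(-15, 7), Add(Mul(5, 3), -4)), -1) = Pow(Add(Rational(-15, 7), Add(15, -4)), -1) = Pow(Add(Rational(-15, 7), 11), -1) = Pow(Rational(62, 7), -1) = Rational(7, 62) ≈ 0.11290)
Function('r')(j) = Add(1, Mul(2, Pow(j, 2))) (Function('r')(j) = Add(Add(Pow(j, 2), Pow(j, 2)), 1) = Add(Mul(2, Pow(j, 2)), 1) = Add(1, Mul(2, Pow(j, 2))))
Pow(Function('r')(d), 2) = Pow(Add(1, Mul(2, Pow(Rational(7, 62), 2))), 2) = Pow(Add(1, Mul(2, Rational(49, 3844))), 2) = Pow(Add(1, Rational(49, 1922)), 2) = Pow(Rational(1971, 1922), 2) = Rational(3884841, 3694084)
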